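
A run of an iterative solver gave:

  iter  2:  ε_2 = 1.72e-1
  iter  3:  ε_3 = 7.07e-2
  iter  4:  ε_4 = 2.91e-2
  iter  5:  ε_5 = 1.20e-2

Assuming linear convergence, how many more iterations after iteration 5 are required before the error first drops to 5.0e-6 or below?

9

Rate ρ ≈ ε_5/ε_4 = 1.20e-2/2.91e-2 = 0.4124.
After j more steps, ε_{5+j} ≈ 1.20e-2·ρ^j; need ρ^j ≤ 5.0e-6/1.20e-2 = 0.000416667.
j ≥ ln(0.000416667)/ln(0.4124) = -7.7832/-0.88576 = 8.787.
So 9 more iterations are needed.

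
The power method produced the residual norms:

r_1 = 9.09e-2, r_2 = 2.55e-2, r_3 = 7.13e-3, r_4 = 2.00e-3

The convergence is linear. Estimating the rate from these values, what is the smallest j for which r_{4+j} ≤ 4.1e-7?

Rate ρ ≈ r_4/r_3 = 2.00e-3/7.13e-3 = 0.2805.
After j more steps, r_{4+j} ≈ 2.00e-3·ρ^j; need ρ^j ≤ 4.1e-7/2.00e-3 = 0.000205.
j ≥ ln(0.000205)/ln(0.2805) = -8.4925/-1.27118 = 6.681.
So 7 more iterations are needed.

7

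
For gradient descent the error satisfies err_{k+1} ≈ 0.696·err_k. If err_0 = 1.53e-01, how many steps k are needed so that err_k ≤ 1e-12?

After k steps, err_k ≈ 1.53e-01·0.696^k.
Need 0.696^k ≤ 1e-12/1.53e-01 = 6.53595e-12.
k ≥ ln(6.53595e-12)/ln(0.696) = -25.7537/-0.36241 = 71.062.
Smallest integer k = 72.

72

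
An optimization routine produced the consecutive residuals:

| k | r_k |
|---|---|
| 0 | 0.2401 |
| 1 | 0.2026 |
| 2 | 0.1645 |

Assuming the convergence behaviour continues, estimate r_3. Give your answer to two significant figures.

1.3e-1

First estimate the order: p ≈ ln(r_2/r_1) / ln(r_1/r_0) = ln(0.1645/0.2026)/ln(0.2026/0.2401) = ln(0.811945)/ln(0.843815) ≈ 1.2267.
Then r_3 ≈ r_2·(r_2/r_1)^p = 0.1645·(0.811945)^1.2267 = 0.1645·0.774491 ≈ 0.1274.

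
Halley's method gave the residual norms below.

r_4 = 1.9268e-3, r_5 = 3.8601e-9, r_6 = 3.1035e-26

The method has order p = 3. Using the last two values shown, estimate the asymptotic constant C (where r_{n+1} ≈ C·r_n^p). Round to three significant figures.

0.540

C ≈ r_6 / r_5^3
  = 3.1035e-26 / (3.8601e-9)^3
  = 3.1035e-26 / 5.75169e-26 ≈ 0.53958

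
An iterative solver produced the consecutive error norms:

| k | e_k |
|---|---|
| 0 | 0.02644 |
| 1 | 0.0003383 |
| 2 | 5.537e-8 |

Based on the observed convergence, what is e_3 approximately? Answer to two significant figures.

1.5e-15

First estimate the order: p ≈ ln(e_2/e_1) / ln(e_1/e_0) = ln(5.537e-8/0.0003383)/ln(0.0003383/0.02644) = ln(0.000163671)/ln(0.012795) ≈ 2.0001.
Then e_3 ≈ e_2·(e_2/e_1)^p = 5.537e-8·(0.000163671)^2.0001 = 5.537e-8·2.67649e-08 ≈ 1.482e-15.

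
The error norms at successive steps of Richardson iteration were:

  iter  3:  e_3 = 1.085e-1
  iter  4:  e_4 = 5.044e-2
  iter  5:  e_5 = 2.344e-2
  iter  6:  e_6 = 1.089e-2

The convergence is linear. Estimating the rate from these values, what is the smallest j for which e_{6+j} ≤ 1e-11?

28

Rate ρ ≈ e_6/e_5 = 1.089e-2/2.344e-2 = 0.4646.
After j more steps, e_{6+j} ≈ 1.089e-2·ρ^j; need ρ^j ≤ 1e-11/1.089e-2 = 9.18274e-10.
j ≥ ln(9.18274e-10)/ln(0.4646) = -20.8085/-0.76658 = 27.145.
So 28 more iterations are needed.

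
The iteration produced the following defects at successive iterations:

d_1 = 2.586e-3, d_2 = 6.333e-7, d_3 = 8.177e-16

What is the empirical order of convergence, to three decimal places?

2.462

p ≈ ln(d_3/d_2) / ln(d_2/d_1)
  = ln(8.177e-16/6.333e-7) / ln(6.333e-7/2.586e-3)
  = ln(1.29117e-09) / ln(0.000244896)
  = -20.467717 / -8.314677 ≈ 2.461637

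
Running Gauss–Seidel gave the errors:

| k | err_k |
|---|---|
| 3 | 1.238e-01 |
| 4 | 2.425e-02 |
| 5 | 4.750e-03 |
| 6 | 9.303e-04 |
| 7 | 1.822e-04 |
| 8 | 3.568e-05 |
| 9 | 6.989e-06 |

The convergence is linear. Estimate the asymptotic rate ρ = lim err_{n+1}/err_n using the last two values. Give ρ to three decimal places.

ρ ≈ err_9/err_8 = 6.989e-06/3.568e-05 = 0.19588

0.196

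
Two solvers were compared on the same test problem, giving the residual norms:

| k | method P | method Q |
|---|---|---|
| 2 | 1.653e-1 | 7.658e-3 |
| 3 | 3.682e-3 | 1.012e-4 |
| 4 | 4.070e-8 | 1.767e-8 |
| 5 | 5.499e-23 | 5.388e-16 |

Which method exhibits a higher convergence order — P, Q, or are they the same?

Method P: p ≈ ln(5.499e-23/4.070e-8)/ln(4.070e-8/3.682e-3) ≈ 3.00.
Method Q: p ≈ ln(5.388e-16/1.767e-8)/ln(1.767e-8/1.012e-4) ≈ 2.00.
Method P has the higher order (≈3.0 vs ≈2.0).

P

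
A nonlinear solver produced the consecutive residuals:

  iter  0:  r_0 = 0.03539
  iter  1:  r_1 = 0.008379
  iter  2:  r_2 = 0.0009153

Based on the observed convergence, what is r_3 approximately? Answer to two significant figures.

First estimate the order: p ≈ ln(r_2/r_1) / ln(r_1/r_0) = ln(0.0009153/0.008379)/ln(0.008379/0.03539) = ln(0.109237)/ln(0.236762) ≈ 1.5369.
Then r_3 ≈ r_2·(r_2/r_1)^p = 0.0009153·(0.109237)^1.5369 = 0.0009153·0.0332714 ≈ 3.045e-05.

3.0e-5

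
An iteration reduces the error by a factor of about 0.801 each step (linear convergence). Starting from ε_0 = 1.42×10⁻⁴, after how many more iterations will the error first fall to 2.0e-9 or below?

51

After k steps, ε_k ≈ 1.42×10⁻⁴·0.801^k.
Need 0.801^k ≤ 2.0e-9/1.42×10⁻⁴ = 1.40845e-05.
k ≥ ln(1.40845e-05)/ln(0.801) = -11.1704/-0.22189 = 50.342.
Smallest integer k = 51.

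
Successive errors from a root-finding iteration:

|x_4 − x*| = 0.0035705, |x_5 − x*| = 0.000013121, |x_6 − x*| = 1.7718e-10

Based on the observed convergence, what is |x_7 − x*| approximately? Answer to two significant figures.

First estimate the order: p ≈ ln(|x_6 − x*|/|x_5 − x*|) / ln(|x_5 − x*|/|x_4 − x*|) = ln(1.7718e-10/0.000013121)/ln(0.000013121/0.0035705) = ln(1.35035e-05)/ln(0.00367484) ≈ 2.0000.
Then |x_7 − x*| ≈ |x_6 − x*|·(|x_6 − x*|/|x_5 − x*|)^p = 1.7718e-10·(1.35035e-05)^2.0000 = 1.7718e-10·1.82345e-10 ≈ 3.231e-20.

3.2e-20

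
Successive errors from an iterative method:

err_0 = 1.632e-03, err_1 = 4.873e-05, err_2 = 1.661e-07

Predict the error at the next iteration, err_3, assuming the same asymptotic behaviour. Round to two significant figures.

First estimate the order: p ≈ ln(err_2/err_1) / ln(err_1/err_0) = ln(1.661e-07/4.873e-05)/ln(4.873e-05/1.632e-03) = ln(0.00340858)/ln(0.0298591) ≈ 1.6181.
Then err_3 ≈ err_2·(err_2/err_1)^p = 1.661e-07·(0.00340858)^1.6181 = 1.661e-07·0.000101732 ≈ 1.69e-11.

1.7e-11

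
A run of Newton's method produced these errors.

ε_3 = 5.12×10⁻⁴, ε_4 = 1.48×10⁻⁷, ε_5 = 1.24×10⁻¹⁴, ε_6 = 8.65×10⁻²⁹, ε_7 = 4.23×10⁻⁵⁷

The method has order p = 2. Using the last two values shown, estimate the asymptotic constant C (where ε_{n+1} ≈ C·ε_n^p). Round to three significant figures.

C ≈ ε_7 / ε_6^2
  = 4.23×10⁻⁵⁷ / (8.65×10⁻²⁹)^2
  = 4.23×10⁻⁵⁷ / 7.48225e-57 ≈ 0.56534

0.565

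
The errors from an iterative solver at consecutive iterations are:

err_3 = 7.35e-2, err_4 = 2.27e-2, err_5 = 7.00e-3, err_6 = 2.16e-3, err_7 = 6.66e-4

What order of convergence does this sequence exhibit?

1

Consecutive ratios: err_7/err_6 = 6.66e-4/2.16e-3 = 0.308333, err_6/err_5 = 2.16e-3/7.00e-3 = 0.308571.
p ≈ ln(0.308333)/ln(0.308571) = -1.1766/-1.1758 ≈ 1.00.
So the convergence is linear (order 1).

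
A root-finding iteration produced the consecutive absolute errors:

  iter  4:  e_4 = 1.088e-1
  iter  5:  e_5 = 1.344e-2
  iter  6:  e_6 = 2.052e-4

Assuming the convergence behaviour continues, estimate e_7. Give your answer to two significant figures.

4.8e-8

First estimate the order: p ≈ ln(e_6/e_5) / ln(e_5/e_4) = ln(2.052e-4/1.344e-2)/ln(1.344e-2/1.088e-1) = ln(0.0152679)/ln(0.123529) ≈ 1.9997.
Then e_7 ≈ e_6·(e_6/e_5)^p = 2.052e-4·(0.0152679)^1.9997 = 2.052e-4·0.000233401 ≈ 4.789e-08.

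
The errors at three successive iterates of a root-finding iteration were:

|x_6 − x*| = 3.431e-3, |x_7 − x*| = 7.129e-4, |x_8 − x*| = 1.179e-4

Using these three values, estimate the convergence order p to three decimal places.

p ≈ ln(|x_8 − x*|/|x_7 − x*|) / ln(|x_7 − x*|/|x_6 − x*|)
  = ln(1.179e-4/7.129e-4) / ln(7.129e-4/3.431e-3)
  = ln(0.165381) / ln(0.207782)
  = -1.799503 / -1.571266 ≈ 1.145257

1.145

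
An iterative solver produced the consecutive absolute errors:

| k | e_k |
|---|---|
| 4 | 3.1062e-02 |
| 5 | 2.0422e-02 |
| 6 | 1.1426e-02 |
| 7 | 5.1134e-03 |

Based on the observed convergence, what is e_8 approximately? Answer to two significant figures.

1.7e-3

First estimate the order: p ≈ ln(e_7/e_6) / ln(e_6/e_5) = ln(5.1134e-03/1.1426e-02)/ln(1.1426e-02/2.0422e-02) = ln(0.447523)/ln(0.559495) ≈ 1.3845.
Then e_8 ≈ e_7·(e_7/e_6)^p = 5.1134e-03·(0.447523)^1.3845 = 5.1134e-03·0.328514 ≈ 0.00168.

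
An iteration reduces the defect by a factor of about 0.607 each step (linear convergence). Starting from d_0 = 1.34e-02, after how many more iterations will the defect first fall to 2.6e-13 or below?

After k steps, d_k ≈ 1.34e-02·0.607^k.
Need 0.607^k ≤ 2.6e-13/1.34e-02 = 1.9403e-11.
k ≥ ln(1.9403e-11)/ln(0.607) = -24.6656/-0.49923 = 49.407.
Smallest integer k = 50.

50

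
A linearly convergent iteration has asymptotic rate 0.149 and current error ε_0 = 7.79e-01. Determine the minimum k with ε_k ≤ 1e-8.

10

After k steps, ε_k ≈ 7.79e-01·0.149^k.
Need 0.149^k ≤ 1e-8/7.79e-01 = 1.2837e-08.
k ≥ ln(1.2837e-08)/ln(0.149) = -18.1709/-1.90381 = 9.544.
Smallest integer k = 10.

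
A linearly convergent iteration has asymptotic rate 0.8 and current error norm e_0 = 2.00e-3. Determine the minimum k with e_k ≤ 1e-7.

After k steps, e_k ≈ 2.00e-3·0.8^k.
Need 0.8^k ≤ 1e-7/2.00e-3 = 5e-05.
k ≥ ln(5e-05)/ln(0.8) = -9.9035/-0.22314 = 44.382.
Smallest integer k = 45.

45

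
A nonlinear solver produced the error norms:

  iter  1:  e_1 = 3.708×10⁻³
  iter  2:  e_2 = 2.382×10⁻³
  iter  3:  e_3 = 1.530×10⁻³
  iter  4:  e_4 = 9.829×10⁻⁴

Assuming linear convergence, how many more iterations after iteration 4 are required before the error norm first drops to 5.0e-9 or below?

Rate ρ ≈ e_4/e_3 = 9.829×10⁻⁴/1.530×10⁻³ = 0.6424.
After j more steps, e_{4+j} ≈ 9.829×10⁻⁴·ρ^j; need ρ^j ≤ 5.0e-9/9.829×10⁻⁴ = 5.08699e-06.
j ≥ ln(5.08699e-06)/ln(0.6424) = -12.1888/-0.44254 = 27.543.
So 28 more iterations are needed.

28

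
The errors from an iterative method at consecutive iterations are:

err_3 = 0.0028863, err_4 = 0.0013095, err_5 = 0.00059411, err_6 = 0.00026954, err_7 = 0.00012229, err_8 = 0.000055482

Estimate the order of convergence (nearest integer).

1

Consecutive ratios: err_8/err_7 = 0.000055482/0.00012229 = 0.453692, err_7/err_6 = 0.00012229/0.00026954 = 0.453699.
p ≈ ln(0.453692)/ln(0.453699) = -0.7903/-0.7903 ≈ 1.00.
So the convergence is linear (order 1).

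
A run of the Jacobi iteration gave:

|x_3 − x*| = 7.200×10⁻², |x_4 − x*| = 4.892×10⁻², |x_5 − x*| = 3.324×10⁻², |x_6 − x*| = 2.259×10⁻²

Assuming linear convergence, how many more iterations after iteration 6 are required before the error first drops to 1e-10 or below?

Rate ρ ≈ |x_6 − x*|/|x_5 − x*| = 2.259×10⁻²/3.324×10⁻² = 0.6796.
After j more steps, |x_{6+j} − x*| ≈ 2.259×10⁻²·ρ^j; need ρ^j ≤ 1e-10/2.259×10⁻² = 4.42674e-09.
j ≥ ln(4.42674e-09)/ln(0.6796) = -19.2356/-0.38625 = 49.801.
So 50 more iterations are needed.

50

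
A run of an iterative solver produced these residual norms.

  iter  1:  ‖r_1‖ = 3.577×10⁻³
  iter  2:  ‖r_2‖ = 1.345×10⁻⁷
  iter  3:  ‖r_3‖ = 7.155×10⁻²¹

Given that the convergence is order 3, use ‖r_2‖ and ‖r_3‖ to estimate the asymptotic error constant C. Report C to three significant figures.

C ≈ ‖r_3‖ / ‖r_2‖^3
  = 7.155×10⁻²¹ / (1.345×10⁻⁷)^3
  = 7.155×10⁻²¹ / 2.43314e-21 ≈ 2.9406

2.94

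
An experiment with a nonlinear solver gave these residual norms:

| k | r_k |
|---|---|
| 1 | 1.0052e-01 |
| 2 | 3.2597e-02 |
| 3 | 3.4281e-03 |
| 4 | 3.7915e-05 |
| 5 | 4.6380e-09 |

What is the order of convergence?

2

Consecutive ratios: r_5/r_4 = 4.6380e-09/3.7915e-05 = 0.000122326, r_4/r_3 = 3.7915e-05/3.4281e-03 = 0.0110601.
p ≈ ln(0.000122326)/ln(0.0110601) = -9.0088/-4.5044 ≈ 2.00.
So the convergence is quadratic (order 2).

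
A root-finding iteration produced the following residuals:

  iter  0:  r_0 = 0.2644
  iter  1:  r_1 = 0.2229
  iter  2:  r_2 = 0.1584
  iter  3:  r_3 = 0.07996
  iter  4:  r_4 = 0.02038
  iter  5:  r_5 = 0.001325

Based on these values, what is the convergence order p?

Consecutive ratios: r_5/r_4 = 0.001325/0.02038 = 0.0650147, r_4/r_3 = 0.02038/0.07996 = 0.254877.
p ≈ ln(0.0650147)/ln(0.254877) = -2.7331/-1.3670 ≈ 2.00.
So the convergence is quadratic (order 2).

2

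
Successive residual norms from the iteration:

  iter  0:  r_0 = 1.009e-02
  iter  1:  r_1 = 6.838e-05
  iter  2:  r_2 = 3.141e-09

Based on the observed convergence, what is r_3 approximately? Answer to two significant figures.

6.6e-18

First estimate the order: p ≈ ln(r_2/r_1) / ln(r_1/r_0) = ln(3.141e-09/6.838e-05)/ln(6.838e-05/1.009e-02) = ln(4.59345e-05)/ln(0.00677701) ≈ 2.0000.
Then r_3 ≈ r_2·(r_2/r_1)^p = 3.141e-09·(4.59345e-05)^2.0000 = 3.141e-09·2.10998e-09 ≈ 6.627e-18.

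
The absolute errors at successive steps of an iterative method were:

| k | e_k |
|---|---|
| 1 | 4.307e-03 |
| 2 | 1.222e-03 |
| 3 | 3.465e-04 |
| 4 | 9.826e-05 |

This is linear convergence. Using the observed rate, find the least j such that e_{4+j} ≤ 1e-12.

Rate ρ ≈ e_4/e_3 = 9.826e-05/3.465e-04 = 0.2836.
After j more steps, e_{4+j} ≈ 9.826e-05·ρ^j; need ρ^j ≤ 1e-12/9.826e-05 = 1.01771e-08.
j ≥ ln(1.01771e-08)/ln(0.2836) = -18.4031/-1.26019 = 14.603.
So 15 more iterations are needed.

15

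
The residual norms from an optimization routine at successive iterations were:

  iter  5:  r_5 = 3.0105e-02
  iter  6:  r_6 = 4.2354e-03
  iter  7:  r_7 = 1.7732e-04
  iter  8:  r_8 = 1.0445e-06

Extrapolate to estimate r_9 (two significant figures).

2.6e-10

First estimate the order: p ≈ ln(r_8/r_7) / ln(r_7/r_6) = ln(1.0445e-06/1.7732e-04)/ln(1.7732e-04/4.2354e-03) = ln(0.00589048)/ln(0.0418662) ≈ 1.6180.
Then r_9 ≈ r_8·(r_8/r_7)^p = 1.0445e-06·(0.00589048)^1.6180 = 1.0445e-06·0.000246663 ≈ 2.576e-10.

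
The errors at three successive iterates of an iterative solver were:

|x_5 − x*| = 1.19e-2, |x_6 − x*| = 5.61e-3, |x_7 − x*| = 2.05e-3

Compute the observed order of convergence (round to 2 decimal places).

1.34

p ≈ ln(|x_7 − x*|/|x_6 − x*|) / ln(|x_6 − x*|/|x_5 − x*|)
  = ln(2.05e-3/5.61e-3) / ln(5.61e-3/1.19e-2)
  = ln(0.365419) / ln(0.471429)
  = -1.00671 / -0.75199 ≈ 1.33873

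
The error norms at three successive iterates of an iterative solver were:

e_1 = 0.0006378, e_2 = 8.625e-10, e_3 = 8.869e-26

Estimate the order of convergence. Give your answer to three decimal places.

2.724

p ≈ ln(e_3/e_2) / ln(e_2/e_1)
  = ln(8.869e-26/8.625e-10) / ln(8.625e-10/0.0006378)
  = ln(1.02829e-16) / ln(1.3523e-06)
  = -36.813464 / -13.513704 ≈ 2.724158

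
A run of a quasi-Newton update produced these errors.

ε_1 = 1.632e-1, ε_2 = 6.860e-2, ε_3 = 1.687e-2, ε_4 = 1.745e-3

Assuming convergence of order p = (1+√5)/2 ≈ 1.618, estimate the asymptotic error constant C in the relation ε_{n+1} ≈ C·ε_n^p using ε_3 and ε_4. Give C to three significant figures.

C ≈ ε_4 / ε_3^1.618
  = 1.745e-3 / (1.687e-2)^1.618
  = 1.745e-3 / 0.00135354 ≈ 1.2892

1.29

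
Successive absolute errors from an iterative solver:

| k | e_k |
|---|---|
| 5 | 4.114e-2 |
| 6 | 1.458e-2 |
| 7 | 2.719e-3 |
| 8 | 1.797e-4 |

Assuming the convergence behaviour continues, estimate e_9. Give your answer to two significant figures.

2.2e-6

First estimate the order: p ≈ ln(e_8/e_7) / ln(e_7/e_6) = ln(1.797e-4/2.719e-3)/ln(2.719e-3/1.458e-2) = ln(0.0660905)/ln(0.186488) ≈ 1.6177.
Then e_9 ≈ e_8·(e_8/e_7)^p = 1.797e-4·(0.0660905)^1.6177 = 1.797e-4·0.0123407 ≈ 2.218e-06.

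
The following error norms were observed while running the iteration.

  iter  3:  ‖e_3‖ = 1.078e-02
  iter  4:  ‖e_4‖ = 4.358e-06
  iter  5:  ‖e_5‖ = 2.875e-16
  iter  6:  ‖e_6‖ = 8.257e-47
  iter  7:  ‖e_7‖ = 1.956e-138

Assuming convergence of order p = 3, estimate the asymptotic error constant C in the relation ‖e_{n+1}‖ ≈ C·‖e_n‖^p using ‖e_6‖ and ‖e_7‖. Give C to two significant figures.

C ≈ ‖e_7‖ / ‖e_6‖^3
  = 1.956e-138 / (8.257e-47)^3
  = 1.956e-138 / 5.62946e-139 ≈ 3.4746

3.5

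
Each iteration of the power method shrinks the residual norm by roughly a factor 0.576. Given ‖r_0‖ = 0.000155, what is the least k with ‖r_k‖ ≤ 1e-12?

35

After k steps, ‖r_k‖ ≈ 0.000155·0.576^k.
Need 0.576^k ≤ 1e-12/0.000155 = 6.45161e-09.
k ≥ ln(6.45161e-09)/ln(0.576) = -18.8589/-0.55165 = 34.186.
Smallest integer k = 35.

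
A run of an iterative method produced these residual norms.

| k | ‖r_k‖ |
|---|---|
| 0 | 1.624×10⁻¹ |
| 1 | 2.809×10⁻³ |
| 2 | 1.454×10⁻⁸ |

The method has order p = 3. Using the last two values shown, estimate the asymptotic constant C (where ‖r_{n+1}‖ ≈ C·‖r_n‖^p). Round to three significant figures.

0.656

C ≈ ‖r_2‖ / ‖r_1‖^3
  = 1.454×10⁻⁸ / (2.809×10⁻³)^3
  = 1.454×10⁻⁸ / 2.21644e-08 ≈ 0.65601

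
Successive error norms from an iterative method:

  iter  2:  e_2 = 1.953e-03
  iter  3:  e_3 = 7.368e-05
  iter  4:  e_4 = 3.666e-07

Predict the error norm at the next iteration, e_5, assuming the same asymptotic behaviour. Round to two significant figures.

First estimate the order: p ≈ ln(e_4/e_3) / ln(e_3/e_2) = ln(3.666e-07/7.368e-05)/ln(7.368e-05/1.953e-03) = ln(0.00497557)/ln(0.0377266) ≈ 1.6181.
Then e_5 ≈ e_4·(e_4/e_3)^p = 3.666e-07·(0.00497557)^1.6181 = 3.666e-07·0.000187612 ≈ 6.878e-11.

6.9e-11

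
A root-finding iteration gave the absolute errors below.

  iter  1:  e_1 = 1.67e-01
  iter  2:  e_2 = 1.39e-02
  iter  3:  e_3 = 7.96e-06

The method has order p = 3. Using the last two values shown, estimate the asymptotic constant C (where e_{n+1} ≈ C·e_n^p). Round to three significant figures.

2.96

C ≈ e_3 / e_2^3
  = 7.96e-06 / (1.39e-02)^3
  = 7.96e-06 / 2.68562e-06 ≈ 2.9639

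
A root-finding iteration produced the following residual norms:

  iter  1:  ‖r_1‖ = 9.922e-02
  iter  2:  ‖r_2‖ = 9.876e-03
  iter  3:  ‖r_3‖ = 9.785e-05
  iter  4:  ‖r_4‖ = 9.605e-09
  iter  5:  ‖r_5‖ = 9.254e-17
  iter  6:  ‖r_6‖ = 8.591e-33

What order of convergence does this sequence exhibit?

2

Consecutive ratios: ‖r_6‖/‖r_5‖ = 8.591e-33/9.254e-17 = 9.28355e-17, ‖r_5‖/‖r_4‖ = 9.254e-17/9.605e-09 = 9.63457e-09.
p ≈ ln(9.28355e-17)/ln(9.63457e-09) = -36.9157/-18.4579 ≈ 2.00.
So the convergence is quadratic (order 2).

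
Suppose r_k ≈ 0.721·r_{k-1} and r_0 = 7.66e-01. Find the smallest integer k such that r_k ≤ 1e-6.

After k steps, r_k ≈ 7.66e-01·0.721^k.
Need 0.721^k ≤ 1e-6/7.66e-01 = 1.30548e-06.
k ≥ ln(1.30548e-06)/ln(0.721) = -13.5489/-0.32712 = 41.419.
Smallest integer k = 42.

42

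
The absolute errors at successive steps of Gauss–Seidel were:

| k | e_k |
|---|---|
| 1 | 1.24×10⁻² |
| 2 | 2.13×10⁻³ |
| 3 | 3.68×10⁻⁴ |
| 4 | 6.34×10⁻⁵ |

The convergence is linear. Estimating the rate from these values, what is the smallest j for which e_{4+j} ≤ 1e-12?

Rate ρ ≈ e_4/e_3 = 6.34×10⁻⁵/3.68×10⁻⁴ = 0.1723.
After j more steps, e_{4+j} ≈ 6.34×10⁻⁵·ρ^j; need ρ^j ≤ 1e-12/6.34×10⁻⁵ = 1.57729e-08.
j ≥ ln(1.57729e-08)/ln(0.1723) = -17.9650/-1.75852 = 10.216.
So 11 more iterations are needed.

11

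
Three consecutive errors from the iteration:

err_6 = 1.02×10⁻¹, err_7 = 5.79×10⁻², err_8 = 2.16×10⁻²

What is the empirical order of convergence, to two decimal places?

1.74

p ≈ ln(err_8/err_7) / ln(err_7/err_6)
  = ln(2.16×10⁻²/5.79×10⁻²) / ln(5.79×10⁻²/1.02×10⁻¹)
  = ln(0.373057) / ln(0.567647)
  = -0.98602 / -0.56626 ≈ 1.74128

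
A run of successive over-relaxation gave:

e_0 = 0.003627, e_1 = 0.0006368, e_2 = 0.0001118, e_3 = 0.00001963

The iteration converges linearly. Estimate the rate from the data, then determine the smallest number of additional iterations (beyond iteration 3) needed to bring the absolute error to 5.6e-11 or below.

Rate ρ ≈ e_3/e_2 = 0.00001963/0.0001118 = 0.1756.
After j more steps, e_{3+j} ≈ 0.00001963·ρ^j; need ρ^j ≤ 5.6e-11/0.00001963 = 2.85278e-06.
j ≥ ln(2.85278e-06)/ln(0.1756) = -12.7672/-1.73955 = 7.339.
So 8 more iterations are needed.

8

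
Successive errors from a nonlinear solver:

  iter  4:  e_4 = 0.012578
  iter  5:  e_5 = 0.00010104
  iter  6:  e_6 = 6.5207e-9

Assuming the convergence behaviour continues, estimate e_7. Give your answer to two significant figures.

2.7e-17

First estimate the order: p ≈ ln(e_6/e_5) / ln(e_5/e_4) = ln(6.5207e-9/0.00010104)/ln(0.00010104/0.012578) = ln(6.45358e-05)/ln(0.00803307) ≈ 2.0000.
Then e_7 ≈ e_6·(e_6/e_5)^p = 6.5207e-9·(6.45358e-05)^2.0000 = 6.5207e-9·4.16487e-09 ≈ 2.716e-17.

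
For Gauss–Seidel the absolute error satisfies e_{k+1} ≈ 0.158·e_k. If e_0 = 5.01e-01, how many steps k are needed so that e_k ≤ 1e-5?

6

After k steps, e_k ≈ 5.01e-01·0.158^k.
Need 0.158^k ≤ 1e-5/5.01e-01 = 1.99601e-05.
k ≥ ln(1.99601e-05)/ln(0.158) = -10.8218/-1.84516 = 5.865.
Smallest integer k = 6.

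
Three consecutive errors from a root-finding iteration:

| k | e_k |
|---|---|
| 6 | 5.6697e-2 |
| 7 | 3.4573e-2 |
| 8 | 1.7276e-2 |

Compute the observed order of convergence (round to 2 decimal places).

1.40

p ≈ ln(e_8/e_7) / ln(e_7/e_6)
  = ln(1.7276e-2/3.4573e-2) / ln(3.4573e-2/5.6697e-2)
  = ln(0.499696) / ln(0.609785)
  = -0.69376 / -0.49465 ≈ 1.40253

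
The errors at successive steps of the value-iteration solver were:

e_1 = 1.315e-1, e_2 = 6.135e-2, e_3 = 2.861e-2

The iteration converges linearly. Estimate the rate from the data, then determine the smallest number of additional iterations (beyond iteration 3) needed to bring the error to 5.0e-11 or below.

27

Rate ρ ≈ e_3/e_2 = 2.861e-2/6.135e-2 = 0.4663.
After j more steps, e_{3+j} ≈ 2.861e-2·ρ^j; need ρ^j ≤ 5.0e-11/2.861e-2 = 1.74764e-09.
j ≥ ln(1.74764e-09)/ln(0.4663) = -20.1650/-0.76293 = 26.431.
So 27 more iterations are needed.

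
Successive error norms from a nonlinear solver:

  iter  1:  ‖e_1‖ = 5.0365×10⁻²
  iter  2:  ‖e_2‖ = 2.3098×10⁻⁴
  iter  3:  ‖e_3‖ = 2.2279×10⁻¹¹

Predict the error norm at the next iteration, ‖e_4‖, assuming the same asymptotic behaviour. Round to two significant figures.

First estimate the order: p ≈ ln(‖e_3‖/‖e_2‖) / ln(‖e_2‖/‖e_1‖) = ln(2.2279×10⁻¹¹/2.3098×10⁻⁴)/ln(2.3098×10⁻⁴/5.0365×10⁻²) = ln(9.64542e-08)/ln(0.00458612) ≈ 3.0000.
Then ‖e_4‖ ≈ ‖e_3‖·(‖e_3‖/‖e_2‖)^p = 2.2279×10⁻¹¹·(9.64542e-08)^3.0000 = 2.2279×10⁻¹¹·8.97353e-22 ≈ 1.999e-32.

2.0e-32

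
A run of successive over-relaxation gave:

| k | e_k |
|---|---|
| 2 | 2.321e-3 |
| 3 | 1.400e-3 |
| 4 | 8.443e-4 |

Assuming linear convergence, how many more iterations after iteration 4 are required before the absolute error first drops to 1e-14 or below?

50

Rate ρ ≈ e_4/e_3 = 8.443e-4/1.400e-3 = 0.6031.
After j more steps, e_{4+j} ≈ 8.443e-4·ρ^j; need ρ^j ≤ 1e-14/8.443e-4 = 1.18441e-11.
j ≥ ln(1.18441e-11)/ln(0.6031) = -25.1592/-0.50567 = 49.754.
So 50 more iterations are needed.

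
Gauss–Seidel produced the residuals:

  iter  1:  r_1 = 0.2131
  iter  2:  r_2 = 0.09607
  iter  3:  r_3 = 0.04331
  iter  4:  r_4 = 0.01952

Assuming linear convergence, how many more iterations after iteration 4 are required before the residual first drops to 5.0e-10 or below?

Rate ρ ≈ r_4/r_3 = 0.01952/0.04331 = 0.4507.
After j more steps, r_{4+j} ≈ 0.01952·ρ^j; need ρ^j ≤ 5.0e-10/0.01952 = 2.56148e-08.
j ≥ ln(2.56148e-08)/ln(0.4507) = -17.4801/-0.79695 = 21.934.
So 22 more iterations are needed.

22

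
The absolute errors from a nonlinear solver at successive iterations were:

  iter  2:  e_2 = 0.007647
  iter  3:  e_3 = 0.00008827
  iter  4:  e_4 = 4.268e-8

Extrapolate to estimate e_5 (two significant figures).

First estimate the order: p ≈ ln(e_4/e_3) / ln(e_3/e_2) = ln(4.268e-8/0.00008827)/ln(0.00008827/0.007647) = ln(0.000483516)/ln(0.0115431) ≈ 1.7111.
Then e_5 ≈ e_4·(e_4/e_3)^p = 4.268e-8·(0.000483516)^1.7111 = 4.268e-8·2.12176e-06 ≈ 9.056e-14.

9.1e-14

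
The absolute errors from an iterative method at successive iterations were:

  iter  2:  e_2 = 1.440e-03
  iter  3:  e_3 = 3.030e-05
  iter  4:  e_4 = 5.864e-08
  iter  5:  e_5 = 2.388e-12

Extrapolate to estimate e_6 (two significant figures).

First estimate the order: p ≈ ln(e_5/e_4) / ln(e_4/e_3) = ln(2.388e-12/5.864e-08)/ln(5.864e-08/3.030e-05) = ln(4.07231e-05)/ln(0.00193531) ≈ 1.6180.
Then e_6 ≈ e_5·(e_5/e_4)^p = 2.388e-12·(4.07231e-05)^1.6180 = 2.388e-12·7.88356e-08 ≈ 1.883e-19.

1.9e-19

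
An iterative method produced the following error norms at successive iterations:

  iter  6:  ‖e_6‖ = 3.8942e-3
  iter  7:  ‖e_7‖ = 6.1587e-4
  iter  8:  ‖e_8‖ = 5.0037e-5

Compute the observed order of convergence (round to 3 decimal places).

p ≈ ln(‖e_8‖/‖e_7‖) / ln(‖e_7‖/‖e_6‖)
  = ln(5.0037e-5/6.1587e-4) / ln(6.1587e-4/3.8942e-3)
  = ln(0.081246) / ln(0.158151)
  = -2.510274 / -1.844205 ≈ 1.361169

1.361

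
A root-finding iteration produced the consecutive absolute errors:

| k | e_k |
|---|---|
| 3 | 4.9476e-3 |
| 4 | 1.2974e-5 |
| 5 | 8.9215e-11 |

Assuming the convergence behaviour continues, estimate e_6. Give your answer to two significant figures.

4.2e-21

First estimate the order: p ≈ ln(e_5/e_4) / ln(e_4/e_3) = ln(8.9215e-11/1.2974e-5)/ln(1.2974e-5/4.9476e-3) = ln(6.87645e-06)/ln(0.00262228) ≈ 2.0000.
Then e_6 ≈ e_5·(e_5/e_4)^p = 8.9215e-11·(6.87645e-06)^2.0000 = 8.9215e-11·4.72856e-11 ≈ 4.219e-21.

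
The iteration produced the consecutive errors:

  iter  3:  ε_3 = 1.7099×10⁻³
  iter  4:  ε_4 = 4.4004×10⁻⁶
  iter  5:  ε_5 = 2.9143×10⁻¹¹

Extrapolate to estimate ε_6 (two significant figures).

1.3e-21

First estimate the order: p ≈ ln(ε_5/ε_4) / ln(ε_4/ε_3) = ln(2.9143×10⁻¹¹/4.4004×10⁻⁶)/ln(4.4004×10⁻⁶/1.7099×10⁻³) = ln(6.62281e-06)/ln(0.00257348) ≈ 2.0000.
Then ε_6 ≈ ε_5·(ε_5/ε_4)^p = 2.9143×10⁻¹¹·(6.62281e-06)^2.0000 = 2.9143×10⁻¹¹·4.38616e-11 ≈ 1.278e-21.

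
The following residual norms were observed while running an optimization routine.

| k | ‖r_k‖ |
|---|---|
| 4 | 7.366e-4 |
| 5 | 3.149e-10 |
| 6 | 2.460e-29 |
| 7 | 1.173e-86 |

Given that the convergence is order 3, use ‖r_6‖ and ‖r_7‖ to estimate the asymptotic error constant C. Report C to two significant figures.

0.79

C ≈ ‖r_7‖ / ‖r_6‖^3
  = 1.173e-86 / (2.460e-29)^3
  = 1.173e-86 / 1.48869e-86 ≈ 0.78794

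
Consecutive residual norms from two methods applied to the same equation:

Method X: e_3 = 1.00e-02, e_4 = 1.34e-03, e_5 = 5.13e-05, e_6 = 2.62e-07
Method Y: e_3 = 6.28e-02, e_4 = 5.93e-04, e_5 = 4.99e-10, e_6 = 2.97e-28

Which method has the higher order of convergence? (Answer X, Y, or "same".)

Y

Method X: p ≈ ln(2.62e-07/5.13e-05)/ln(5.13e-05/1.34e-03) ≈ 1.62.
Method Y: p ≈ ln(2.97e-28/4.99e-10)/ln(4.99e-10/5.93e-04) ≈ 3.00.
Method Y has the higher order (≈3.0 vs ≈1.6).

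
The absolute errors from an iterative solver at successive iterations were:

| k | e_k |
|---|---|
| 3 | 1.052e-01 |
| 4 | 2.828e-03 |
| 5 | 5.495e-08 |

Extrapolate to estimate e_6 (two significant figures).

4.0e-22

First estimate the order: p ≈ ln(e_5/e_4) / ln(e_4/e_3) = ln(5.495e-08/2.828e-03)/ln(2.828e-03/1.052e-01) = ln(1.94307e-05)/ln(0.0268821) ≈ 2.9999.
Then e_6 ≈ e_5·(e_5/e_4)^p = 5.495e-08·(1.94307e-05)^2.9999 = 5.495e-08·7.34406e-15 ≈ 4.036e-22.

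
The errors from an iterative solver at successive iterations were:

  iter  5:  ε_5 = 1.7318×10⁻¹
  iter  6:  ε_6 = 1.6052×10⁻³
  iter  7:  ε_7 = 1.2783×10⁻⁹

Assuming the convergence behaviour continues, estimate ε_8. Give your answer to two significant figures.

6.5e-28

First estimate the order: p ≈ ln(ε_7/ε_6) / ln(ε_6/ε_5) = ln(1.2783×10⁻⁹/1.6052×10⁻³)/ln(1.6052×10⁻³/1.7318×10⁻¹) = ln(7.96349e-07)/ln(0.00926897) ≈ 3.0000.
Then ε_8 ≈ ε_7·(ε_7/ε_6)^p = 1.2783×10⁻⁹·(7.96349e-07)^3.0000 = 1.2783×10⁻⁹·5.05022e-19 ≈ 6.456e-28.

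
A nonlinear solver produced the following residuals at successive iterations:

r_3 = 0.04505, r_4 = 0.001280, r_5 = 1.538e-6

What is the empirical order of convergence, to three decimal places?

p ≈ ln(r_5/r_4) / ln(r_4/r_3)
  = ln(1.538e-6/0.001280) / ln(0.001280/0.04505)
  = ln(0.00120156) / ln(0.0284129)
  = -6.724135 / -3.560912 ≈ 1.888318

1.888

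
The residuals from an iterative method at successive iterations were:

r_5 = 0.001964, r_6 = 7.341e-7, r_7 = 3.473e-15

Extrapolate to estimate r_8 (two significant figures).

First estimate the order: p ≈ ln(r_7/r_6) / ln(r_6/r_5) = ln(3.473e-15/7.341e-7)/ln(7.341e-7/0.001964) = ln(4.73096e-09)/ln(0.000373778) ≈ 2.4290.
Then r_8 ≈ r_7·(r_7/r_6)^p = 3.473e-15·(4.73096e-09)^2.4290 = 3.473e-15·6.00415e-21 ≈ 2.085e-35.

2.1e-35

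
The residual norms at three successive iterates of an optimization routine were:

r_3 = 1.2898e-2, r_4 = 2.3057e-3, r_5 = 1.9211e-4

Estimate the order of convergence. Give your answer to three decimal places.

1.443

p ≈ ln(r_5/r_4) / ln(r_4/r_3)
  = ln(1.9211e-4/2.3057e-3) / ln(2.3057e-3/1.2898e-2)
  = ln(0.0833196) / ln(0.178764)
  = -2.485071 / -1.721689 ≈ 1.443391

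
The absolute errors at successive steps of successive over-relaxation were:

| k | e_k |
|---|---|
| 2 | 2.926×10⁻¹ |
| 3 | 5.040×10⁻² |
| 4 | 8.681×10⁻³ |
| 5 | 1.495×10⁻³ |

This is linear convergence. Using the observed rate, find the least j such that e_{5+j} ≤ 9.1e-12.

Rate ρ ≈ e_5/e_4 = 1.495×10⁻³/8.681×10⁻³ = 0.1722.
After j more steps, e_{5+j} ≈ 1.495×10⁻³·ρ^j; need ρ^j ≤ 9.1e-12/1.495×10⁻³ = 6.08696e-09.
j ≥ ln(6.08696e-09)/ln(0.1722) = -18.9171/-1.75910 = 10.754.
So 11 more iterations are needed.

11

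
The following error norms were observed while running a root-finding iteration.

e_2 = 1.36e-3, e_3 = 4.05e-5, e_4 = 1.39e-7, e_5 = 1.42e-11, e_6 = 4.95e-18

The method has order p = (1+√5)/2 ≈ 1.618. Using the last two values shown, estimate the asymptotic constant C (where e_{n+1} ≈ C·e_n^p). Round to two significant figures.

C ≈ e_6 / e_5^1.618
  = 4.95e-18 / (1.42e-11)^1.618
  = 4.95e-18 / 2.80804e-18 ≈ 1.7628

1.8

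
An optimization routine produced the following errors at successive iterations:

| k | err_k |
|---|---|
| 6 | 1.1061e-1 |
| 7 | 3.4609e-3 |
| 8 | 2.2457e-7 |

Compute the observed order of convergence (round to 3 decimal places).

2.783

p ≈ ln(err_8/err_7) / ln(err_7/err_6)
  = ln(2.2457e-7/3.4609e-3) / ln(3.4609e-3/1.1061e-1)
  = ln(6.48877e-05) / ln(0.0312892)
  = -9.642852 / -3.464482 ≈ 2.783346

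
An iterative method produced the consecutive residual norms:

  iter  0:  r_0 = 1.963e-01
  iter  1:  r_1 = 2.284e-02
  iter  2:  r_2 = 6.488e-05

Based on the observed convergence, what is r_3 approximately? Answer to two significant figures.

7.4e-12

First estimate the order: p ≈ ln(r_2/r_1) / ln(r_1/r_0) = ln(6.488e-05/2.284e-02)/ln(2.284e-02/1.963e-01) = ln(0.00284063)/ln(0.116353) ≈ 2.7259.
Then r_3 ≈ r_2·(r_2/r_1)^p = 6.488e-05·(0.00284063)^2.7259 = 6.488e-05·1.14357e-07 ≈ 7.419e-12.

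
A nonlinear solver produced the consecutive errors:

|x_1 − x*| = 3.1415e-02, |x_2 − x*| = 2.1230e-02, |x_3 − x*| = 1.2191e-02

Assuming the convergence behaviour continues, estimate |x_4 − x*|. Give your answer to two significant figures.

5.6e-3

First estimate the order: p ≈ ln(|x_3 − x*|/|x_2 − x*|) / ln(|x_2 − x*|/|x_1 − x*|) = ln(1.2191e-02/2.1230e-02)/ln(2.1230e-02/3.1415e-02) = ln(0.574235)/ln(0.675792) ≈ 1.4156.
Then |x_4 − x*| ≈ |x_3 − x*|·(|x_3 − x*|/|x_2 − x*|)^p = 1.2191e-02·(0.574235)^1.4156 = 1.2191e-02·0.456003 ≈ 0.005559.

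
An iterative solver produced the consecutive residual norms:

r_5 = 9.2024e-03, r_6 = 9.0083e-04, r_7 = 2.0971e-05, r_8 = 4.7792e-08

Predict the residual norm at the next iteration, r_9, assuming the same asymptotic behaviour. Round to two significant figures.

First estimate the order: p ≈ ln(r_8/r_7) / ln(r_7/r_6) = ln(4.7792e-08/2.0971e-05)/ln(2.0971e-05/9.0083e-04) = ln(0.00227896)/ln(0.0232796) ≈ 1.6180.
Then r_9 ≈ r_8·(r_8/r_7)^p = 4.7792e-08·(0.00227896)^1.6180 = 4.7792e-08·5.30662e-05 ≈ 2.536e-12.

2.5e-12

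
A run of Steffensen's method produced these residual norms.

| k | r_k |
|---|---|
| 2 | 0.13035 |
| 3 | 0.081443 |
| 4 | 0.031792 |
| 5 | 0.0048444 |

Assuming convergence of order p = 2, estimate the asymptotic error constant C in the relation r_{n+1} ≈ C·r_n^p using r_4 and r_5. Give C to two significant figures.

4.8

C ≈ r_5 / r_4^2
  = 0.0048444 / (0.031792)^2
  = 0.0048444 / 0.00101073 ≈ 4.793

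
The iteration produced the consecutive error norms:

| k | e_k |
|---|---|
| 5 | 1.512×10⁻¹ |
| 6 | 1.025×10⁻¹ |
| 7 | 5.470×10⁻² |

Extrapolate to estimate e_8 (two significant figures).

2.0e-2

First estimate the order: p ≈ ln(e_7/e_6) / ln(e_6/e_5) = ln(5.470×10⁻²/1.025×10⁻¹)/ln(1.025×10⁻¹/1.512×10⁻¹) = ln(0.533659)/ln(0.67791) ≈ 1.6155.
Then e_8 ≈ e_7·(e_7/e_6)^p = 5.470×10⁻²·(0.533659)^1.6155 = 5.470×10⁻²·0.362572 ≈ 0.01983.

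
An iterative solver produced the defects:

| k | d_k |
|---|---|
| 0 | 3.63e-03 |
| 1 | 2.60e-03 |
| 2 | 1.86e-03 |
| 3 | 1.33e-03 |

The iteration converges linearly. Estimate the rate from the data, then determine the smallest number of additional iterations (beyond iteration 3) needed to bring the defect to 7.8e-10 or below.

43

Rate ρ ≈ d_3/d_2 = 1.33e-03/1.86e-03 = 0.7151.
After j more steps, d_{3+j} ≈ 1.33e-03·ρ^j; need ρ^j ≤ 7.8e-10/1.33e-03 = 5.86466e-07.
j ≥ ln(5.86466e-07)/ln(0.7151) = -14.3492/-0.33533 = 42.791.
So 43 more iterations are needed.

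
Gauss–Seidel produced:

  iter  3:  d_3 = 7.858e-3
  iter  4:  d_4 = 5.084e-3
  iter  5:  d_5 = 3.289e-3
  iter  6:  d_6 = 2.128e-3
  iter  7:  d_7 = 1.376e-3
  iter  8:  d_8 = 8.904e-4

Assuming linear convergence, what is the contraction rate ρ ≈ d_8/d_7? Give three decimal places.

0.647

ρ ≈ d_8/d_7 = 8.904e-4/1.376e-3 = 0.64709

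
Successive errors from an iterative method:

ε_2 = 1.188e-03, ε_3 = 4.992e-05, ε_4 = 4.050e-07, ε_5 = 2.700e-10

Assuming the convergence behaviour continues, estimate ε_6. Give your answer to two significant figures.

4.0e-15

First estimate the order: p ≈ ln(ε_5/ε_4) / ln(ε_4/ε_3) = ln(2.700e-10/4.050e-07)/ln(4.050e-07/4.992e-05) = ln(0.000666667)/ln(0.00811298) ≈ 1.5191.
Then ε_6 ≈ ε_5·(ε_5/ε_4)^p = 2.700e-10·(0.000666667)^1.5191 = 2.700e-10·1.49693e-05 ≈ 4.042e-15.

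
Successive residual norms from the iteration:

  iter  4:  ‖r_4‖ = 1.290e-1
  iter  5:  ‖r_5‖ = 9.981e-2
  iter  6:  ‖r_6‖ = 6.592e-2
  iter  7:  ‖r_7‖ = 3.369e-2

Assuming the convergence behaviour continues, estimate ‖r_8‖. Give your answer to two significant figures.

First estimate the order: p ≈ ln(‖r_7‖/‖r_6‖) / ln(‖r_6‖/‖r_5‖) = ln(3.369e-2/6.592e-2)/ln(6.592e-2/9.981e-2) = ln(0.511074)/ln(0.660455) ≈ 1.6181.
Then ‖r_8‖ ≈ ‖r_7‖·(‖r_7‖/‖r_6‖)^p = 3.369e-2·(0.511074)^1.6181 = 3.369e-2·0.337519 ≈ 0.01137.

1.1e-2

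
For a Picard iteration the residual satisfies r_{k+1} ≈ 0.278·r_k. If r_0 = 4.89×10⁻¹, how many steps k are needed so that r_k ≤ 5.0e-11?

After k steps, r_k ≈ 4.89×10⁻¹·0.278^k.
Need 0.278^k ≤ 5.0e-11/4.89×10⁻¹ = 1.02249e-10.
k ≥ ln(1.02249e-10)/ln(0.278) = -23.0036/-1.28013 = 17.970.
Smallest integer k = 18.

18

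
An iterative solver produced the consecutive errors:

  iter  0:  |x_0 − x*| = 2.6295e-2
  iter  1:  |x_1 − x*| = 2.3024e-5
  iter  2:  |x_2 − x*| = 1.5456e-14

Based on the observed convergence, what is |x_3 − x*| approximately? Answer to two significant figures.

4.7e-42

First estimate the order: p ≈ ln(|x_2 − x*|/|x_1 − x*|) / ln(|x_1 − x*|/|x_0 − x*|) = ln(1.5456e-14/2.3024e-5)/ln(2.3024e-5/2.6295e-2) = ln(6.713e-10)/ln(0.000875604) ≈ 3.0000.
Then |x_3 − x*| ≈ |x_2 − x*|·(|x_2 − x*|/|x_1 − x*|)^p = 1.5456e-14·(6.713e-10)^3.0000 = 1.5456e-14·3.02517e-28 ≈ 4.676e-42.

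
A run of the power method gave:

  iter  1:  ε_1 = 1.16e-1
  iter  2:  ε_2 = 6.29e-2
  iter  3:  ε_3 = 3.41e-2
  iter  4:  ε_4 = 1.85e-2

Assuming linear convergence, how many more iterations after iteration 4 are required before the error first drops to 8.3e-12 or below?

Rate ρ ≈ ε_4/ε_3 = 1.85e-2/3.41e-2 = 0.5425.
After j more steps, ε_{4+j} ≈ 1.85e-2·ρ^j; need ρ^j ≤ 8.3e-12/1.85e-2 = 4.48649e-10.
j ≥ ln(4.48649e-10)/ln(0.5425) = -21.5248/-0.61157 = 35.196.
So 36 more iterations are needed.

36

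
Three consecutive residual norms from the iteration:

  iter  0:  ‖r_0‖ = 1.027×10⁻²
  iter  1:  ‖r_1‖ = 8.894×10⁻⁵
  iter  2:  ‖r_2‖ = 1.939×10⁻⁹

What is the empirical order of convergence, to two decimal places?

p ≈ ln(‖r_2‖/‖r_1‖) / ln(‖r_1‖/‖r_0‖)
  = ln(1.939×10⁻⁹/8.894×10⁻⁵) / ln(8.894×10⁻⁵/1.027×10⁻²)
  = ln(2.18012e-05) / ln(0.00866018)
  = -10.73355 / -4.74902 ≈ 2.26016

2.26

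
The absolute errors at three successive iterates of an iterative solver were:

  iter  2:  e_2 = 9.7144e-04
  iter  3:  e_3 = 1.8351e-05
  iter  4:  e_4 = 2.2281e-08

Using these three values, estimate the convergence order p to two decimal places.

p ≈ ln(e_4/e_3) / ln(e_3/e_2)
  = ln(2.2281e-08/1.8351e-05) / ln(1.8351e-05/9.7144e-04)
  = ln(0.00121416) / ln(0.0188905)
  = -6.71370 / -3.96910 ≈ 1.69149

1.69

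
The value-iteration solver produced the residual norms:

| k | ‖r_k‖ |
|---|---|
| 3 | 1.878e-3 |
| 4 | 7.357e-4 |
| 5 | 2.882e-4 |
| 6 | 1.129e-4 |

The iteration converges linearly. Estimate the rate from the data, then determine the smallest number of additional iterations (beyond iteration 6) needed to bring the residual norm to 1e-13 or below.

Rate ρ ≈ ‖r_6‖/‖r_5‖ = 1.129e-4/2.882e-4 = 0.3917.
After j more steps, ‖r_{6+j}‖ ≈ 1.129e-4·ρ^j; need ρ^j ≤ 1e-13/1.129e-4 = 8.8574e-10.
j ≥ ln(8.8574e-10)/ln(0.3917) = -20.8446/-0.93726 = 22.240.
So 23 more iterations are needed.

23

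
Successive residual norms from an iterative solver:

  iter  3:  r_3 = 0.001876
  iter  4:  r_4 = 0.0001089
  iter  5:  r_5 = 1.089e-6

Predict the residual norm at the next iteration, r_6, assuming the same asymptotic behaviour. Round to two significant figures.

First estimate the order: p ≈ ln(r_5/r_4) / ln(r_4/r_3) = ln(1.089e-6/0.0001089)/ln(0.0001089/0.001876) = ln(0.01)/ln(0.058049) ≈ 1.6179.
Then r_6 ≈ r_5·(r_5/r_4)^p = 1.089e-6·(0.01)^1.6179 = 1.089e-6·0.000581032 ≈ 6.327e-10.

6.3e-10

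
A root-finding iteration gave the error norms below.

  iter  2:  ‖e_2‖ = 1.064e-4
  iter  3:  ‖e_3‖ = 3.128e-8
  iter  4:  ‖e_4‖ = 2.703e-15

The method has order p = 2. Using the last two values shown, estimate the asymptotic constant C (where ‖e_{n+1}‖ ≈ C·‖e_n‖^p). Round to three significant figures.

2.76

C ≈ ‖e_4‖ / ‖e_3‖^2
  = 2.703e-15 / (3.128e-8)^2
  = 2.703e-15 / 9.78438e-16 ≈ 2.7626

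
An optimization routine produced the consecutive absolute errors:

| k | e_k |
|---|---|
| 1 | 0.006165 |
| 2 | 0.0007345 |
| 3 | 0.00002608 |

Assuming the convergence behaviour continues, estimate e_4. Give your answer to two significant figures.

1.4e-7

First estimate the order: p ≈ ln(e_3/e_2) / ln(e_2/e_1) = ln(0.00002608/0.0007345)/ln(0.0007345/0.006165) = ln(0.0355071)/ln(0.11914) ≈ 1.5690.
Then e_4 ≈ e_3·(e_3/e_2)^p = 0.00002608·(0.0355071)^1.5690 = 0.00002608·0.00531428 ≈ 1.386e-07.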